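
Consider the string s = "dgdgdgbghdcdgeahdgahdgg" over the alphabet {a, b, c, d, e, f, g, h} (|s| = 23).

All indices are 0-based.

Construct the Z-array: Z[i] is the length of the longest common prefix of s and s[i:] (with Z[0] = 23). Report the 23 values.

Z[0]=23
i=1: fresh scan; Z[1]=0
i=2: fresh scan; Z[2]=4 extend→box=[2,6)
i=3: min(r-i=3, Z[1]=0)=0; Z[3]=0
i=4: min(r-i=2, Z[2]=4)=2; Z[4]=2
i=5: min(r-i=1, Z[3]=0)=0; Z[5]=0
i=6: fresh scan; Z[6]=0
i=7: fresh scan; Z[7]=0
i=8: fresh scan; Z[8]=0
i=9: fresh scan; Z[9]=1 extend→box=[9,10)
i=10: fresh scan; Z[10]=0
i=11: fresh scan; Z[11]=2 extend→box=[11,13)
i=12: min(r-i=1, Z[1]=0)=0; Z[12]=0
i=13: fresh scan; Z[13]=0
i=14: fresh scan; Z[14]=0
i=15: fresh scan; Z[15]=0
i=16: fresh scan; Z[16]=2 extend→box=[16,18)
i=17: min(r-i=1, Z[1]=0)=0; Z[17]=0
i=18: fresh scan; Z[18]=0
i=19: fresh scan; Z[19]=0
i=20: fresh scan; Z[20]=2 extend→box=[20,22)
i=21: min(r-i=1, Z[1]=0)=0; Z[21]=0
i=22: fresh scan; Z[22]=0

[23, 0, 4, 0, 2, 0, 0, 0, 0, 1, 0, 2, 0, 0, 0, 0, 2, 0, 0, 0, 2, 0, 0]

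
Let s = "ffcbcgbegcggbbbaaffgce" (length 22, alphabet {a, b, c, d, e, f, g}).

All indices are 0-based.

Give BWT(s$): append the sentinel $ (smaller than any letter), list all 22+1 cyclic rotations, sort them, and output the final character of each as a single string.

ebabbgcgfgbgcbf$afgcfec

rank  rotation                 last
    0  $ffcbcgbegcggbbbaaffgce  e
    1  aaffgce$ffcbcgbegcggbbb  b
    2  affgce$ffcbcgbegcggbbba  a
    3  baaffgce$ffcbcgbegcggbb  b
    4  bbaaffgce$ffcbcgbegcggb  b
    5  bbbaaffgce$ffcbcgbegcgg  g
    6  bcgbegcggbbbaaffgce$ffc  c
    7  begcggbbbaaffgce$ffcbcg  g
    8  cbcgbegcggbbbaaffgce$ff  f
    9  ce$ffcbcgbegcggbbbaaffg  g
   10  cgbegcggbbbaaffgce$ffcb  b
   11  cggbbbaaffgce$ffcbcgbeg  g
   12  e$ffcbcgbegcggbbbaaffgc  c
   13  egcggbbbaaffgce$ffcbcgb  b
   14  fcbcgbegcggbbbaaffgce$f  f
   15  ffcbcgbegcggbbbaaffgce$  $
   16  ffgce$ffcbcgbegcggbbbaa  a
   17  fgce$ffcbcgbegcggbbbaaf  f
   18  gbbbaaffgce$ffcbcgbegcg  g
   19  gbegcggbbbaaffgce$ffcbc  c
   20  gce$ffcbcgbegcggbbbaaff  f
   21  gcggbbbaaffgce$ffcbcgbe  e
   22  ggbbbaaffgce$ffcbcgbegc  c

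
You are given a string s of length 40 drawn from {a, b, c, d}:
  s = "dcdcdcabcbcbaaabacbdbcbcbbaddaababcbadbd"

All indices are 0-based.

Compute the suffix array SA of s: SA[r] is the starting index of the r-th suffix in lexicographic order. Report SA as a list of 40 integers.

[12, 29, 13, 30, 14, 32, 6, 16, 36, 26, 11, 31, 15, 35, 25, 24, 9, 33, 22, 7, 20, 38, 18, 5, 10, 34, 23, 8, 21, 17, 3, 1, 39, 28, 19, 37, 4, 2, 0, 27]

rank | idx | suffix
   0 |  12 | aaabacbdbcbcbbaddaababcbadbd
   1 |  29 | aababcbadbd
   2 |  13 | aabacbdbcbcbbaddaababcbadbd
   3 |  30 | ababcbadbd
   4 |  14 | abacbdbcbcbbaddaababcbadbd
   5 |  32 | abcbadbd
   6 |   6 | abcbcbaaabacbdbcbcbbaddaababcbadbd
   7 |  16 | acbdbcbcbbaddaababcbadbd
   8 |  36 | adbd
   9 |  26 | addaababcbadbd
  10 |  11 | baaabacbdbcbcbbaddaababcbadbd
  11 |  31 | babcbadbd
  12 |  15 | bacbdbcbcbbaddaababcbadbd
  13 |  35 | badbd
  14 |  25 | baddaababcbadbd
  15 |  24 | bbaddaababcbadbd
  16 |   9 | bcbaaabacbdbcbcbbaddaababcbadbd
  17 |  33 | bcbadbd
  18 |  22 | bcbbaddaababcbadbd
  19 |   7 | bcbcbaaabacbdbcbcbbaddaababcbadbd
  20 |  20 | bcbcbbaddaababcbadbd
  21 |  38 | bd
  22 |  18 | bdbcbcbbaddaababcbadbd
  23 |   5 | cabcbcbaaabacbdbcbcbbaddaababcbadbd
  24 |  10 | cbaaabacbdbcbcbbaddaababcbadbd
  25 |  34 | cbadbd
  26 |  23 | cbbaddaababcbadbd
  27 |   8 | cbcbaaabacbdbcbcbbaddaababcbadbd
  28 |  21 | cbcbbaddaababcbadbd
  29 |  17 | cbdbcbcbbaddaababcbadbd
  30 |   3 | cdcabcbcbaaabacbdbcbcbbaddaababcbadbd
  31 |   1 | cdcdcabcbcbaaabacbdbcbcbbaddaababcbadbd
  32 |  39 | d
  33 |  28 | daababcbadbd
  34 |  19 | dbcbcbbaddaababcbadbd
  35 |  37 | dbd
  36 |   4 | dcabcbcbaaabacbdbcbcbbaddaababcbadbd
  37 |   2 | dcdcabcbcbaaabacbdbcbcbbaddaababcbadbd
  38 |   0 | dcdcdcabcbcbaaabacbdbcbcbbaddaababcbadbd
  39 |  27 | ddaababcbadbd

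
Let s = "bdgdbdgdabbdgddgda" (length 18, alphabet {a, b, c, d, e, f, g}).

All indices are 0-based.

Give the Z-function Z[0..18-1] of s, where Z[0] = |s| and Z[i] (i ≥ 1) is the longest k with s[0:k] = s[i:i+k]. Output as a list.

[18, 0, 0, 0, 4, 0, 0, 0, 0, 1, 4, 0, 0, 0, 0, 0, 0, 0]

Z[0]=18
i=1: i≥r, start 0; Z[1]=0
i=2: i≥r, start 0; Z[2]=0
i=3: i≥r, start 0; Z[3]=0
i=4: i≥r, start 0; Z[4]=4 grow→box=[4,8)
i=5: min(r-i=3, Z[1]=0)=0; Z[5]=0
i=6: min(r-i=2, Z[2]=0)=0; Z[6]=0
i=7: min(r-i=1, Z[3]=0)=0; Z[7]=0
i=8: i≥r, start 0; Z[8]=0
i=9: i≥r, start 0; Z[9]=1 grow→box=[9,10)
i=10: i≥r, start 0; Z[10]=4 grow→box=[10,14)
i=11: min(r-i=3, Z[1]=0)=0; Z[11]=0
i=12: min(r-i=2, Z[2]=0)=0; Z[12]=0
i=13: min(r-i=1, Z[3]=0)=0; Z[13]=0
i=14: i≥r, start 0; Z[14]=0
i=15: i≥r, start 0; Z[15]=0
i=16: i≥r, start 0; Z[16]=0
i=17: i≥r, start 0; Z[17]=0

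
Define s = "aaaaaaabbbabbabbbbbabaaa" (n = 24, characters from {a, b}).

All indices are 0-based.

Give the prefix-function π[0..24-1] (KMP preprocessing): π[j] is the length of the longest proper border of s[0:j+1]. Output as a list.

π[0] = 0
j=1 s[j]='a': π[1]=1 (border 'a')
j=2 s[j]='a': π[2]=2 (border 'aa')
j=3 s[j]='a': π[3]=3 (border 'aaa')
j=4 s[j]='a': π[4]=4 (border 'aaaa')
j=5 s[j]='a': π[5]=5 (border 'aaaaa')
j=6 s[j]='a': π[6]=6 (border 'aaaaaa')
j=7 s[j]='b': k: 6→5→4→3→2→1→0; π[7]=0 (border '')
j=8 s[j]='b': π[8]=0 (border '')
j=9 s[j]='b': π[9]=0 (border '')
j=10 s[j]='a': π[10]=1 (border 'a')
j=11 s[j]='b': k: 1→0; π[11]=0 (border '')
j=12 s[j]='b': π[12]=0 (border '')
j=13 s[j]='a': π[13]=1 (border 'a')
j=14 s[j]='b': k: 1→0; π[14]=0 (border '')
j=15 s[j]='b': π[15]=0 (border '')
j=16 s[j]='b': π[16]=0 (border '')
j=17 s[j]='b': π[17]=0 (border '')
j=18 s[j]='b': π[18]=0 (border '')
j=19 s[j]='a': π[19]=1 (border 'a')
j=20 s[j]='b': k: 1→0; π[20]=0 (border '')
j=21 s[j]='a': π[21]=1 (border 'a')
j=22 s[j]='a': π[22]=2 (border 'aa')
j=23 s[j]='a': π[23]=3 (border 'aaa')

[0, 1, 2, 3, 4, 5, 6, 0, 0, 0, 1, 0, 0, 1, 0, 0, 0, 0, 0, 1, 0, 1, 2, 3]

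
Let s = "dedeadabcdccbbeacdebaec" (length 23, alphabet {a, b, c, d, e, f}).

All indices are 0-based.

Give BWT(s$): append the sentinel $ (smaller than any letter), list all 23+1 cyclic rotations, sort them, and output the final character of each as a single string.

rank  rotation                  last
    0  $dedeadabcdccbbeacdebaec  c
    1  abcdccbbeacdebaec$dedead  d
    2  acdebaec$dedeadabcdccbbe  e
    3  adabcdccbbeacdebaec$dede  e
    4  aec$dedeadabcdccbbeacdeb  b
    5  baec$dedeadabcdccbbeacde  e
    6  bbeacdebaec$dedeadabcdcc  c
    7  bcdccbbeacdebaec$dedeada  a
    8  beacdebaec$dedeadabcdccb  b
    9  c$dedeadabcdccbbeacdebae  e
   10  cbbeacdebaec$dedeadabcdc  c
   11  ccbbeacdebaec$dedeadabcd  d
   12  cdccbbeacdebaec$dedeadab  b
   13  cdebaec$dedeadabcdccbbea  a
   14  dabcdccbbeacdebaec$dedea  a
   15  dccbbeacdebaec$dedeadabc  c
   16  deadabcdccbbeacdebaec$de  e
   17  debaec$dedeadabcdccbbeac  c
   18  dedeadabcdccbbeacdebaec$  $
   19  eacdebaec$dedeadabcdccbb  b
   20  eadabcdccbbeacdebaec$ded  d
   21  ebaec$dedeadabcdccbbeacd  d
   22  ec$dedeadabcdccbbeacdeba  a
   23  edeadabcdccbbeacdebaec$d  d

cdeebecabecdbaacec$bddad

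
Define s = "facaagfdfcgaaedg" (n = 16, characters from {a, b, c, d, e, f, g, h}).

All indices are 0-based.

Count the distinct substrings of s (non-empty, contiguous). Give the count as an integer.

rank→(start, suffix):
  0 → (11, 'aaedg')
  1 → (3, 'aagfdfcgaaedg')
  2 → (1, 'acaagfdfcgaaedg')
  3 → (12, 'aedg')
  4 → (4, 'agfdfcgaaedg')
  5 → (2, 'caagfdfcgaaedg')
  6 → (9, 'cgaaedg')
  7 → (7, 'dfcgaaedg')
  8 → (14, 'dg')
  9 → (13, 'edg')
  10 → (0, 'facaagfdfcgaaedg')
  11 → (8, 'fcgaaedg')
  12 → (6, 'fdfcgaaedg')
  13 → (15, 'g')
  14 → (10, 'gaaedg')
  15 → (5, 'gfdfcgaaedg')

SA = [11, 3, 1, 12, 4, 2, 9, 7, 14, 13, 0, 8, 6, 15, 10, 5]
[i] adj suffixes → lcp
  [1] 11/3 → 2 ('aa')
  [2] 3/1 → 1 ('a')
  [3] 1/12 → 1 ('a')
  [4] 12/4 → 1 ('a')
  [5] 4/2 → 0 ('')
  [6] 2/9 → 1 ('c')
  [7] 9/7 → 0 ('')
  [8] 7/14 → 1 ('d')
  [9] 14/13 → 0 ('')
  [10] 13/0 → 0 ('')
  [11] 0/8 → 1 ('f')
  [12] 8/6 → 1 ('f')
  [13] 6/15 → 0 ('')
  [14] 15/10 → 1 ('g')
  [15] 10/5 → 1 ('g')

n(n+1)/2 = 16·17/2 = 136
Σ LCP = 0 + 2 + 1 + 1 + 1 + 0 + 1 + 0 + 1 + 0 + 0 + 1 + 1 + 0 + 1 + 1 = 11
distinct = 136 − 11 = 125

125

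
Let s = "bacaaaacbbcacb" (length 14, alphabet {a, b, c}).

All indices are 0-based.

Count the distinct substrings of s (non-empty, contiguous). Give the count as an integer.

sorted suffixes:
  #0 SA[0]=3  'aaaacbbcacb'
  #1 SA[1]=4  'aaacbbcacb'
  #2 SA[2]=5  'aacbbcacb'
  #3 SA[3]=1  'acaaaacbbcacb'
  #4 SA[4]=11  'acb'
  #5 SA[5]=6  'acbbcacb'
  #6 SA[6]=13  'b'
  #7 SA[7]=0  'bacaaaacbbcacb'
  #8 SA[8]=8  'bbcacb'
  #9 SA[9]=9  'bcacb'
  #10 SA[10]=2  'caaaacbbcacb'
  #11 SA[11]=10  'cacb'
  #12 SA[12]=12  'cb'
  #13 SA[13]=7  'cbbcacb'

SA = [3, 4, 5, 1, 11, 6, 13, 0, 8, 9, 2, 10, 12, 7]
i: (SA[i-1],SA[i]) lcp shared
  1: (3,4) 3 'aaa'
  2: (4,5) 2 'aa'
  3: (5,1) 1 'a'
  4: (1,11) 2 'ac'
  5: (11,6) 3 'acb'
  6: (6,13) 0 ''
  7: (13,0) 1 'b'
  8: (0,8) 1 'b'
  9: (8,9) 1 'b'
  10: (9,2) 0 ''
  11: (2,10) 2 'ca'
  12: (10,12) 1 'c'
  13: (12,7) 2 'cb'

n(n+1)/2 = 14·15/2 = 105
Σ LCP = 0 + 3 + 2 + 1 + 2 + 3 + 0 + 1 + 1 + 1 + 0 + 2 + 1 + 2 = 19
distinct = 105 − 19 = 86

86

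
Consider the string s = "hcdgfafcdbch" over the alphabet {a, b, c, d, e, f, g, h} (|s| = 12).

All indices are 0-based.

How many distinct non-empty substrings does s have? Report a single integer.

sorted suffixes:
  #0 SA[0]=5  'afcdbch'
  #1 SA[1]=9  'bch'
  #2 SA[2]=7  'cdbch'
  #3 SA[3]=1  'cdgfafcdbch'
  #4 SA[4]=10  'ch'
  #5 SA[5]=8  'dbch'
  #6 SA[6]=2  'dgfafcdbch'
  #7 SA[7]=4  'fafcdbch'
  #8 SA[8]=6  'fcdbch'
  #9 SA[9]=3  'gfafcdbch'
  #10 SA[10]=11  'h'
  #11 SA[11]=0  'hcdgfafcdbch'

SA = [5, 9, 7, 1, 10, 8, 2, 4, 6, 3, 11, 0]
rank  pair      lcp
   1  s[5:],s[9:]  0  ''
   2  s[9:],s[7:]  0  ''
   3  s[7:],s[1:]  2  'cd'
   4  s[1:],s[10:]  1  'c'
   5  s[10:],s[8:]  0  ''
   6  s[8:],s[2:]  1  'd'
   7  s[2:],s[4:]  0  ''
   8  s[4:],s[6:]  1  'f'
   9  s[6:],s[3:]  0  ''
  10  s[3:],s[11:]  0  ''
  11  s[11:],s[0:]  1  'h'

n(n+1)/2 = 12·13/2 = 78
Σ LCP = 0 + 0 + 0 + 2 + 1 + 0 + 1 + 0 + 1 + 0 + 0 + 1 = 6
distinct = 78 − 6 = 72

72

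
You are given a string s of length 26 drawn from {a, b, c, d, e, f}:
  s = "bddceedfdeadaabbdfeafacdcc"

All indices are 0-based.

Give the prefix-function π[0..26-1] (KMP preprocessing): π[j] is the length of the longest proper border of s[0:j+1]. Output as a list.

π[0] = 0
j=1 s[j]='d': π[1]=0 (border '')
j=2 s[j]='d': π[2]=0 (border '')
j=3 s[j]='c': π[3]=0 (border '')
j=4 s[j]='e': π[4]=0 (border '')
j=5 s[j]='e': π[5]=0 (border '')
j=6 s[j]='d': π[6]=0 (border '')
j=7 s[j]='f': π[7]=0 (border '')
j=8 s[j]='d': π[8]=0 (border '')
j=9 s[j]='e': π[9]=0 (border '')
j=10 s[j]='a': π[10]=0 (border '')
j=11 s[j]='d': π[11]=0 (border '')
j=12 s[j]='a': π[12]=0 (border '')
j=13 s[j]='a': π[13]=0 (border '')
j=14 s[j]='b': π[14]=1 (border 'b')
j=15 s[j]='b': k: 1→0; π[15]=1 (border 'b')
j=16 s[j]='d': π[16]=2 (border 'bd')
j=17 s[j]='f': k: 2→0; π[17]=0 (border '')
j=18 s[j]='e': π[18]=0 (border '')
j=19 s[j]='a': π[19]=0 (border '')
j=20 s[j]='f': π[20]=0 (border '')
j=21 s[j]='a': π[21]=0 (border '')
j=22 s[j]='c': π[22]=0 (border '')
j=23 s[j]='d': π[23]=0 (border '')
j=24 s[j]='c': π[24]=0 (border '')
j=25 s[j]='c': π[25]=0 (border '')

[0, 0, 0, 0, 0, 0, 0, 0, 0, 0, 0, 0, 0, 0, 1, 1, 2, 0, 0, 0, 0, 0, 0, 0, 0, 0]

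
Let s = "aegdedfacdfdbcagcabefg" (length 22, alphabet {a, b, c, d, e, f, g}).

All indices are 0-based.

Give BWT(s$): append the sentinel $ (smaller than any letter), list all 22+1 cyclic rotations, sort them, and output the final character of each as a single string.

rank  rotation                 last
    0  $aegdedfacdfdbcagcabefg  g
    1  abefg$aegdedfacdfdbcagc  c
    2  acdfdbcagcabefg$aegdedf  f
    3  aegdedfacdfdbcagcabefg$  $
    4  agcabefg$aegdedfacdfdbc  c
    5  bcagcabefg$aegdedfacdfd  d
    6  befg$aegdedfacdfdbcagca  a
    7  cabefg$aegdedfacdfdbcag  g
    8  cagcabefg$aegdedfacdfdb  b
    9  cdfdbcagcabefg$aegdedfa  a
   10  dbcagcabefg$aegdedfacdf  f
   11  dedfacdfdbcagcabefg$aeg  g
   12  dfacdfdbcagcabefg$aegde  e
   13  dfdbcagcabefg$aegdedfac  c
   14  edfacdfdbcagcabefg$aegd  d
   15  efg$aegdedfacdfdbcagcab  b
   16  egdedfacdfdbcagcabefg$a  a
   17  facdfdbcagcabefg$aegded  d
   18  fdbcagcabefg$aegdedfacd  d
   19  fg$aegdedfacdfdbcagcabe  e
   20  g$aegdedfacdfdbcagcabef  f
   21  gcabefg$aegdedfacdfdbca  a
   22  gdedfacdfdbcagcabefg$ae  e

gcf$cdagbafgecdbaddefae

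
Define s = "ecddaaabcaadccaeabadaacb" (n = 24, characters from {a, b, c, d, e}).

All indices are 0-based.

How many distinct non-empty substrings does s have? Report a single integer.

sorted suffixes:
  #0 SA[0]=4  'aaabcaadccaeabadaacb'
  #1 SA[1]=5  'aabcaadccaeabadaacb'
  #2 SA[2]=20  'aacb'
  #3 SA[3]=9  'aadccaeabadaacb'
  #4 SA[4]=16  'abadaacb'
  #5 SA[5]=6  'abcaadccaeabadaacb'
  #6 SA[6]=21  'acb'
  #7 SA[7]=18  'adaacb'
  #8 SA[8]=10  'adccaeabadaacb'
  #9 SA[9]=14  'aeabadaacb'
  #10 SA[10]=23  'b'
  #11 SA[11]=17  'badaacb'
  #12 SA[12]=7  'bcaadccaeabadaacb'
  #13 SA[13]=8  'caadccaeabadaacb'
  #14 SA[14]=13  'caeabadaacb'
  #15 SA[15]=22  'cb'
  #16 SA[16]=12  'ccaeabadaacb'
  #17 SA[17]=1  'cddaaabcaadccaeabadaacb'
  #18 SA[18]=3  'daaabcaadccaeabadaacb'
  #19 SA[19]=19  'daacb'
  #20 SA[20]=11  'dccaeabadaacb'
  #21 SA[21]=2  'ddaaabcaadccaeabadaacb'
  #22 SA[22]=15  'eabadaacb'
  #23 SA[23]=0  'ecddaaabcaadccaeabadaacb'

SA = [4, 5, 20, 9, 16, 6, 21, 18, 10, 14, 23, 17, 7, 8, 13, 22, 12, 1, 3, 19, 11, 2, 15, 0]
rank  pair      lcp
   1  s[4:],s[5:]  2  'aa'
   2  s[5:],s[20:]  2  'aa'
   3  s[20:],s[9:]  2  'aa'
   4  s[9:],s[16:]  1  'a'
   5  s[16:],s[6:]  2  'ab'
   6  s[6:],s[21:]  1  'a'
   7  s[21:],s[18:]  1  'a'
   8  s[18:],s[10:]  2  'ad'
   9  s[10:],s[14:]  1  'a'
  10  s[14:],s[23:]  0  ''
  11  s[23:],s[17:]  1  'b'
  12  s[17:],s[7:]  1  'b'
  13  s[7:],s[8:]  0  ''
  14  s[8:],s[13:]  2  'ca'
  15  s[13:],s[22:]  1  'c'
  16  s[22:],s[12:]  1  'c'
  17  s[12:],s[1:]  1  'c'
  18  s[1:],s[3:]  0  ''
  19  s[3:],s[19:]  3  'daa'
  20  s[19:],s[11:]  1  'd'
  21  s[11:],s[2:]  1  'd'
  22  s[2:],s[15:]  0  ''
  23  s[15:],s[0:]  1  'e'

n(n+1)/2 = 24·25/2 = 300
Σ LCP = 0 + 2 + 2 + 2 + 1 + 2 + 1 + 1 + 2 + 1 + 0 + 1 + 1 + 0 + 2 + 1 + 1 + 1 + 0 + 3 + 1 + 1 + 0 + 1 = 27
distinct = 300 − 27 = 273

273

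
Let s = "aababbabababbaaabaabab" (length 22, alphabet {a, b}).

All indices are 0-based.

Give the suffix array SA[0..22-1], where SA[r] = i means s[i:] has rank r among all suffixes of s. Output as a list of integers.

[13, 14, 17, 0, 20, 15, 18, 6, 8, 1, 10, 3, 21, 12, 16, 19, 5, 7, 9, 2, 11, 4]

rank | idx | suffix
   0 |  13 | aaabaabab
   1 |  14 | aabaabab
   2 |  17 | aabab
   3 |   0 | aababbabababbaaabaabab
   4 |  20 | ab
   5 |  15 | abaabab
   6 |  18 | abab
   7 |   6 | abababbaaabaabab
   8 |   8 | ababbaaabaabab
   9 |   1 | ababbabababbaaabaabab
  10 |  10 | abbaaabaabab
  11 |   3 | abbabababbaaabaabab
  12 |  21 | b
  13 |  12 | baaabaabab
  14 |  16 | baabab
  15 |  19 | bab
  16 |   5 | babababbaaabaabab
  17 |   7 | bababbaaabaabab
  18 |   9 | babbaaabaabab
  19 |   2 | babbabababbaaabaabab
  20 |  11 | bbaaabaabab
  21 |   4 | bbabababbaaabaabab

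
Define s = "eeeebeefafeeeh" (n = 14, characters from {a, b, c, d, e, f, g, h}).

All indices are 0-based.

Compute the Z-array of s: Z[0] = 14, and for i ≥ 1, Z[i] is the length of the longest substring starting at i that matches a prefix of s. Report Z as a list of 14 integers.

Z[0]=14
i=1: fresh scan; Z[1]=3 grow→box=[1,4)
i=2: min(r-i=2, Z[1]=3)=2; Z[2]=2
i=3: min(r-i=1, Z[2]=2)=1; Z[3]=1
i=4: fresh scan; Z[4]=0
i=5: fresh scan; Z[5]=2 grow→box=[5,7)
i=6: min(r-i=1, Z[1]=3)=1; Z[6]=1
i=7: fresh scan; Z[7]=0
i=8: fresh scan; Z[8]=0
i=9: fresh scan; Z[9]=0
i=10: fresh scan; Z[10]=3 grow→box=[10,13)
i=11: min(r-i=2, Z[1]=3)=2; Z[11]=2
i=12: min(r-i=1, Z[2]=2)=1; Z[12]=1
i=13: fresh scan; Z[13]=0

[14, 3, 2, 1, 0, 2, 1, 0, 0, 0, 3, 2, 1, 0]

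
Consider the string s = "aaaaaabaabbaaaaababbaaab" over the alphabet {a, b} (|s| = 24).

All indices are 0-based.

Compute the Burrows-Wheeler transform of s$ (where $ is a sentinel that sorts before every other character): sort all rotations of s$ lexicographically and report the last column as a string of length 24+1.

rank  rotation                   last
    0  $aaaaaabaabbaaaaababbaaab  b
    1  aaaaaabaabbaaaaababbaaab$  $
    2  aaaaabaabbaaaaababbaaab$a  a
    3  aaaaababbaaab$aaaaaabaabb  b
    4  aaaabaabbaaaaababbaaab$aa  a
    5  aaaababbaaab$aaaaaabaabba  a
    6  aaab$aaaaaabaabbaaaaababb  b
    7  aaabaabbaaaaababbaaab$aaa  a
    8  aaababbaaab$aaaaaabaabbaa  a
    9  aab$aaaaaabaabbaaaaababba  a
   10  aabaabbaaaaababbaaab$aaaa  a
   11  aababbaaab$aaaaaabaabbaaa  a
   12  aabbaaaaababbaaab$aaaaaab  b
   13  ab$aaaaaabaabbaaaaababbaa  a
   14  abaabbaaaaababbaaab$aaaaa  a
   15  ababbaaab$aaaaaabaabbaaaa  a
   16  abbaaaaababbaaab$aaaaaaba  a
   17  abbaaab$aaaaaabaabbaaaaab  b
   18  b$aaaaaabaabbaaaaababbaaa  a
   19  baaaaababbaaab$aaaaaabaab  b
   20  baaab$aaaaaabaabbaaaaabab  b
   21  baabbaaaaababbaaab$aaaaaa  a
   22  babbaaab$aaaaaabaabbaaaaa  a
   23  bbaaaaababbaaab$aaaaaabaa  a
   24  bbaaab$aaaaaabaabbaaaaaba  a

b$abaabaaaaabaaaababbaaaa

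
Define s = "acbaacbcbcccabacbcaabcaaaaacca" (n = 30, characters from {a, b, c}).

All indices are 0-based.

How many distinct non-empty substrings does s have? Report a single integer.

404

sorted suffixes:
  #0 SA[0]=29  'a'
  #1 SA[1]=22  'aaaaacca'
  #2 SA[2]=23  'aaaacca'
  #3 SA[3]=24  'aaacca'
  #4 SA[4]=18  'aabcaaaaacca'
  #5 SA[5]=3  'aacbcbcccabacbcaabcaaaaacca'
  #6 SA[6]=25  'aacca'
  #7 SA[7]=12  'abacbcaabcaaaaacca'
  #8 SA[8]=19  'abcaaaaacca'
  #9 SA[9]=0  'acbaacbcbcccabacbcaabcaaaaacca'
  #10 SA[10]=14  'acbcaabcaaaaacca'
  #11 SA[11]=4  'acbcbcccabacbcaabcaaaaacca'
  #12 SA[12]=26  'acca'
  #13 SA[13]=2  'baacbcbcccabacbcaabcaaaaacca'
  #14 SA[14]=13  'bacbcaabcaaaaacca'
  #15 SA[15]=20  'bcaaaaacca'
  #16 SA[16]=16  'bcaabcaaaaacca'
  #17 SA[17]=6  'bcbcccabacbcaabcaaaaacca'
  #18 SA[18]=8  'bcccabacbcaabcaaaaacca'
  #19 SA[19]=28  'ca'
  #20 SA[20]=21  'caaaaacca'
  #21 SA[21]=17  'caabcaaaaacca'
  #22 SA[22]=11  'cabacbcaabcaaaaacca'
  #23 SA[23]=1  'cbaacbcbcccabacbcaabcaaaaacca'
  #24 SA[24]=15  'cbcaabcaaaaacca'
  #25 SA[25]=5  'cbcbcccabacbcaabcaaaaacca'
  #26 SA[26]=7  'cbcccabacbcaabcaaaaacca'
  #27 SA[27]=27  'cca'
  #28 SA[28]=10  'ccabacbcaabcaaaaacca'
  #29 SA[29]=9  'cccabacbcaabcaaaaacca'

SA = [29, 22, 23, 24, 18, 3, 25, 12, 19, 0, 14, 4, 26, 2, 13, 20, 16, 6, 8, 28, 21, 17, 11, 1, 15, 5, 7, 27, 10, 9]
i: (SA[i-1],SA[i]) lcp shared
  1: (29,22) 1 'a'
  2: (22,23) 4 'aaaa'
  3: (23,24) 3 'aaa'
  4: (24,18) 2 'aa'
  5: (18,3) 2 'aa'
  6: (3,25) 3 'aac'
  7: (25,12) 1 'a'
  8: (12,19) 2 'ab'
  9: (19,0) 1 'a'
  10: (0,14) 3 'acb'
  11: (14,4) 4 'acbc'
  12: (4,26) 2 'ac'
  13: (26,2) 0 ''
  14: (2,13) 2 'ba'
  15: (13,20) 1 'b'
  16: (20,16) 4 'bcaa'
  17: (16,6) 2 'bc'
  18: (6,8) 2 'bc'
  19: (8,28) 0 ''
  20: (28,21) 2 'ca'
  21: (21,17) 3 'caa'
  22: (17,11) 2 'ca'
  23: (11,1) 1 'c'
  24: (1,15) 2 'cb'
  25: (15,5) 3 'cbc'
  26: (5,7) 3 'cbc'
  27: (7,27) 1 'c'
  28: (27,10) 3 'cca'
  29: (10,9) 2 'cc'

n(n+1)/2 = 30·31/2 = 465
Σ LCP = 0 + 1 + 4 + 3 + 2 + 2 + 3 + 1 + 2 + 1 + 3 + 4 + 2 + 0 + 2 + 1 + 4 + 2 + 2 + 0 + 2 + 3 + 2 + 1 + 2 + 3 + 3 + 1 + 3 + 2 = 61
distinct = 465 − 61 = 404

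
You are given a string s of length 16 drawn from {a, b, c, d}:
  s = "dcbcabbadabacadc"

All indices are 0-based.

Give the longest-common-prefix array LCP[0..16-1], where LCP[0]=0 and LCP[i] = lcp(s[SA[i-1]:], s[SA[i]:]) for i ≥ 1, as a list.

[0, 2, 1, 1, 2, 0, 2, 1, 1, 0, 1, 2, 1, 0, 1, 2]

rank | idx | suffix
   0 |   9 | abacadc
   1 |   4 | abbadabacadc
   2 |  11 | acadc
   3 |   7 | adabacadc
   4 |  13 | adc
   5 |  10 | bacadc
   6 |   6 | badabacadc
   7 |   5 | bbadabacadc
   8 |   2 | bcabbadabacadc
   9 |  15 | c
  10 |   3 | cabbadabacadc
  11 |  12 | cadc
  12 |   1 | cbcabbadabacadc
  13 |   8 | dabacadc
  14 |  14 | dc
  15 |   0 | dcbcabbadabacadc

SA = [9, 4, 11, 7, 13, 10, 6, 5, 2, 15, 3, 12, 1, 8, 14, 0]
[i] adj suffixes → lcp
  [1] 9/4 → 2 ('ab')
  [2] 4/11 → 1 ('a')
  [3] 11/7 → 1 ('a')
  [4] 7/13 → 2 ('ad')
  [5] 13/10 → 0 ('')
  [6] 10/6 → 2 ('ba')
  [7] 6/5 → 1 ('b')
  [8] 5/2 → 1 ('b')
  [9] 2/15 → 0 ('')
  [10] 15/3 → 1 ('c')
  [11] 3/12 → 2 ('ca')
  [12] 12/1 → 1 ('c')
  [13] 1/8 → 0 ('')
  [14] 8/14 → 1 ('d')
  [15] 14/0 → 2 ('dc')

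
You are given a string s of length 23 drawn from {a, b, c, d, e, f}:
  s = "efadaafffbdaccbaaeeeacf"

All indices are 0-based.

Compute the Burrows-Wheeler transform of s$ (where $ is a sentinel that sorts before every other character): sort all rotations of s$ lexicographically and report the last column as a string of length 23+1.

fbddefaacfcaaabeea$ceffa

rank  rotation                  last
    0  $efadaafffbdaccbaaeeeacf  f
    1  aaeeeacf$efadaafffbdaccb  b
    2  aafffbdaccbaaeeeacf$efad  d
    3  accbaaeeeacf$efadaafffbd  d
    4  acf$efadaafffbdaccbaaeee  e
    5  adaafffbdaccbaaeeeacf$ef  f
    6  aeeeacf$efadaafffbdaccba  a
    7  afffbdaccbaaeeeacf$efada  a
    8  baaeeeacf$efadaafffbdacc  c
    9  bdaccbaaeeeacf$efadaafff  f
   10  cbaaeeeacf$efadaafffbdac  c
   11  ccbaaeeeacf$efadaafffbda  a
   12  cf$efadaafffbdaccbaaeeea  a
   13  daafffbdaccbaaeeeacf$efa  a
   14  daccbaaeeeacf$efadaafffb  b
   15  eacf$efadaafffbdaccbaaee  e
   16  eeacf$efadaafffbdaccbaae  e
   17  eeeacf$efadaafffbdaccbaa  a
   18  efadaafffbdaccbaaeeeacf$  $
   19  f$efadaafffbdaccbaaeeeac  c
   20  fadaafffbdaccbaaeeeacf$e  e
   21  fbdaccbaaeeeacf$efadaaff  f
   22  ffbdaccbaaeeeacf$efadaaf  f
   23  fffbdaccbaaeeeacf$efadaa  a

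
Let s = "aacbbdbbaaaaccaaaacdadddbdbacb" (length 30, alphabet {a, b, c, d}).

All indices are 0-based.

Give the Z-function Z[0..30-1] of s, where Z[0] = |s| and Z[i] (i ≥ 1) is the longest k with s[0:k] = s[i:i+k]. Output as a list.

[30, 1, 0, 0, 0, 0, 0, 0, 2, 2, 3, 1, 0, 0, 2, 2, 3, 1, 0, 0, 1, 0, 0, 0, 0, 0, 0, 1, 0, 0]

Z[0]=30
i=1: outside box; Z[1]=1 grow→box=[1,2)
i=2: outside box; Z[2]=0
i=3: outside box; Z[3]=0
i=4: outside box; Z[4]=0
i=5: outside box; Z[5]=0
i=6: outside box; Z[6]=0
i=7: outside box; Z[7]=0
i=8: outside box; Z[8]=2 grow→box=[8,10)
i=9: min(r-i=1, Z[1]=1)=1; Z[9]=2 grow→box=[9,11)
i=10: min(r-i=1, Z[1]=1)=1; Z[10]=3 grow→box=[10,13)
i=11: min(r-i=2, Z[1]=1)=1; Z[11]=1
i=12: min(r-i=1, Z[2]=0)=0; Z[12]=0
i=13: outside box; Z[13]=0
i=14: outside box; Z[14]=2 grow→box=[14,16)
i=15: min(r-i=1, Z[1]=1)=1; Z[15]=2 grow→box=[15,17)
i=16: min(r-i=1, Z[1]=1)=1; Z[16]=3 grow→box=[16,19)
i=17: min(r-i=2, Z[1]=1)=1; Z[17]=1
i=18: min(r-i=1, Z[2]=0)=0; Z[18]=0
i=19: outside box; Z[19]=0
i=20: outside box; Z[20]=1 grow→box=[20,21)
i=21: outside box; Z[21]=0
i=22: outside box; Z[22]=0
i=23: outside box; Z[23]=0
i=24: outside box; Z[24]=0
i=25: outside box; Z[25]=0
i=26: outside box; Z[26]=0
i=27: outside box; Z[27]=1 grow→box=[27,28)
i=28: outside box; Z[28]=0
i=29: outside box; Z[29]=0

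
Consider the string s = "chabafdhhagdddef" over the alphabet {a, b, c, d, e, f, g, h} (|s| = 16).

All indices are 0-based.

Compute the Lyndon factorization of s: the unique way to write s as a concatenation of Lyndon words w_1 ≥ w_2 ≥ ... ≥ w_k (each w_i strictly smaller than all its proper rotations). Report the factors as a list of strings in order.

emit factor 1: 'ch' (i=0, period=2)
emit factor 2: 'abafdhhagdddef' (i=2, period=14)

["ch", "abafdhhagdddef"]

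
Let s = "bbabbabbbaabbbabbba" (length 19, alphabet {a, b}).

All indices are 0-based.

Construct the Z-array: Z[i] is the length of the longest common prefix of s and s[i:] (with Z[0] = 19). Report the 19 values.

[19, 1, 0, 5, 1, 0, 2, 3, 1, 0, 0, 2, 5, 1, 0, 2, 3, 1, 0]

Z[0]=19
i=1: i≥r, start 0; Z[1]=1 grow→box=[1,2)
i=2: i≥r, start 0; Z[2]=0
i=3: i≥r, start 0; Z[3]=5 grow→box=[3,8)
i=4: min(r-i=4, Z[1]=1)=1; Z[4]=1
i=5: min(r-i=3, Z[2]=0)=0; Z[5]=0
i=6: min(r-i=2, Z[3]=5)=2; Z[6]=2
i=7: min(r-i=1, Z[4]=1)=1; Z[7]=3 grow→box=[7,10)
i=8: min(r-i=2, Z[1]=1)=1; Z[8]=1
i=9: min(r-i=1, Z[2]=0)=0; Z[9]=0
i=10: i≥r, start 0; Z[10]=0
i=11: i≥r, start 0; Z[11]=2 grow→box=[11,13)
i=12: min(r-i=1, Z[1]=1)=1; Z[12]=5 grow→box=[12,17)
i=13: min(r-i=4, Z[1]=1)=1; Z[13]=1
i=14: min(r-i=3, Z[2]=0)=0; Z[14]=0
i=15: min(r-i=2, Z[3]=5)=2; Z[15]=2
i=16: min(r-i=1, Z[4]=1)=1; Z[16]=3 grow→box=[16,19)
i=17: min(r-i=2, Z[1]=1)=1; Z[17]=1
i=18: min(r-i=1, Z[2]=0)=0; Z[18]=0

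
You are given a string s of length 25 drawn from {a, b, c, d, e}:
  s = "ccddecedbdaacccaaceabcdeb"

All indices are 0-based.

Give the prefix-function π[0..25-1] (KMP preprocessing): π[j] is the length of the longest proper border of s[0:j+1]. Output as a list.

π[0] = 0
j=1 s[j]='c': π[1]=1 (border 'c')
j=2 s[j]='d': k: 1→0; π[2]=0 (border '')
j=3 s[j]='d': π[3]=0 (border '')
j=4 s[j]='e': π[4]=0 (border '')
j=5 s[j]='c': π[5]=1 (border 'c')
j=6 s[j]='e': k: 1→0; π[6]=0 (border '')
j=7 s[j]='d': π[7]=0 (border '')
j=8 s[j]='b': π[8]=0 (border '')
j=9 s[j]='d': π[9]=0 (border '')
j=10 s[j]='a': π[10]=0 (border '')
j=11 s[j]='a': π[11]=0 (border '')
j=12 s[j]='c': π[12]=1 (border 'c')
j=13 s[j]='c': π[13]=2 (border 'cc')
j=14 s[j]='c': k: 2→1; π[14]=2 (border 'cc')
j=15 s[j]='a': k: 2→1→0; π[15]=0 (border '')
j=16 s[j]='a': π[16]=0 (border '')
j=17 s[j]='c': π[17]=1 (border 'c')
j=18 s[j]='e': k: 1→0; π[18]=0 (border '')
j=19 s[j]='a': π[19]=0 (border '')
j=20 s[j]='b': π[20]=0 (border '')
j=21 s[j]='c': π[21]=1 (border 'c')
j=22 s[j]='d': k: 1→0; π[22]=0 (border '')
j=23 s[j]='e': π[23]=0 (border '')
j=24 s[j]='b': π[24]=0 (border '')

[0, 1, 0, 0, 0, 1, 0, 0, 0, 0, 0, 0, 1, 2, 2, 0, 0, 1, 0, 0, 0, 1, 0, 0, 0]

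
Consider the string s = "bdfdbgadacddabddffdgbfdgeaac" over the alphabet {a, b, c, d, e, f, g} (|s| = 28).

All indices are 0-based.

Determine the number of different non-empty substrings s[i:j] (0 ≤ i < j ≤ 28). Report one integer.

rank | idx | suffix
   0 |  25 | aac
   1 |  12 | abddffdgbfdgeaac
   2 |  26 | ac
   3 |   8 | acddabddffdgbfdgeaac
   4 |   6 | adacddabddffdgbfdgeaac
   5 |  13 | bddffdgbfdgeaac
   6 |   0 | bdfdbgadacddabddffdgbfdgeaac
   7 |  20 | bfdgeaac
   8 |   4 | bgadacddabddffdgbfdgeaac
   9 |  27 | c
  10 |   9 | cddabddffdgbfdgeaac
  11 |  11 | dabddffdgbfdgeaac
  12 |   7 | dacddabddffdgbfdgeaac
  13 |   3 | dbgadacddabddffdgbfdgeaac
  14 |  10 | ddabddffdgbfdgeaac
  15 |  14 | ddffdgbfdgeaac
  16 |   1 | dfdbgadacddabddffdgbfdgeaac
  17 |  15 | dffdgbfdgeaac
  18 |  18 | dgbfdgeaac
  19 |  22 | dgeaac
  20 |  24 | eaac
  21 |   2 | fdbgadacddabddffdgbfdgeaac
  22 |  17 | fdgbfdgeaac
  23 |  21 | fdgeaac
  24 |  16 | ffdgbfdgeaac
  25 |   5 | gadacddabddffdgbfdgeaac
  26 |  19 | gbfdgeaac
  27 |  23 | geaac

SA = [25, 12, 26, 8, 6, 13, 0, 20, 4, 27, 9, 11, 7, 3, 10, 14, 1, 15, 18, 22, 24, 2, 17, 21, 16, 5, 19, 23]
rank  pair      lcp
   1  s[25:],s[12:]  1  'a'
   2  s[12:],s[26:]  1  'a'
   3  s[26:],s[8:]  2  'ac'
   4  s[8:],s[6:]  1  'a'
   5  s[6:],s[13:]  0  ''
   6  s[13:],s[0:]  2  'bd'
   7  s[0:],s[20:]  1  'b'
   8  s[20:],s[4:]  1  'b'
   9  s[4:],s[27:]  0  ''
  10  s[27:],s[9:]  1  'c'
  11  s[9:],s[11:]  0  ''
  12  s[11:],s[7:]  2  'da'
  13  s[7:],s[3:]  1  'd'
  14  s[3:],s[10:]  1  'd'
  15  s[10:],s[14:]  2  'dd'
  16  s[14:],s[1:]  1  'd'
  17  s[1:],s[15:]  2  'df'
  18  s[15:],s[18:]  1  'd'
  19  s[18:],s[22:]  2  'dg'
  20  s[22:],s[24:]  0  ''
  21  s[24:],s[2:]  0  ''
  22  s[2:],s[17:]  2  'fd'
  23  s[17:],s[21:]  3  'fdg'
  24  s[21:],s[16:]  1  'f'
  25  s[16:],s[5:]  0  ''
  26  s[5:],s[19:]  1  'g'
  27  s[19:],s[23:]  1  'g'

n(n+1)/2 = 28·29/2 = 406
Σ LCP = 0 + 1 + 1 + 2 + 1 + 0 + 2 + 1 + 1 + 0 + 1 + 0 + 2 + 1 + 1 + 2 + 1 + 2 + 1 + 2 + 0 + 0 + 2 + 3 + 1 + 0 + 1 + 1 = 30
distinct = 406 − 30 = 376

376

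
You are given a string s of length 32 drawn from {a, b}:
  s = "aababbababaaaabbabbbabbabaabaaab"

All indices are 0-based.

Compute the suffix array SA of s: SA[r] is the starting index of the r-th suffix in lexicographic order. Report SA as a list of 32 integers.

rank | idx | suffix
   0 |  10 | aaaabbabbbabbabaabaaab
   1 |  28 | aaab
   2 |  11 | aaabbabbbabbabaabaaab
   3 |  29 | aab
   4 |  25 | aabaaab
   5 |   0 | aababbababaaaabbabbbabbabaabaaab
   6 |  12 | aabbabbbabbabaabaaab
   7 |  30 | ab
   8 |   8 | abaaaabbabbbabbabaabaaab
   9 |  26 | abaaab
  10 |  23 | abaabaaab
  11 |   6 | ababaaaabbabbbabbabaabaaab
  12 |   1 | ababbababaaaabbabbbabbabaabaaab
  13 |  20 | abbabaabaaab
  14 |   3 | abbababaaaabbabbbabbabaabaaab
  15 |  13 | abbabbbabbabaabaaab
  16 |  16 | abbbabbabaabaaab
  17 |  31 | b
  18 |   9 | baaaabbabbbabbabaabaaab
  19 |  27 | baaab
  20 |  24 | baabaaab
  21 |   7 | babaaaabbabbbabbabaabaaab
  22 |  22 | babaabaaab
  23 |   5 | bababaaaabbabbbabbabaabaaab
  24 |  19 | babbabaabaaab
  25 |   2 | babbababaaaabbabbbabbabaabaaab
  26 |  15 | babbbabbabaabaaab
  27 |  21 | bbabaabaaab
  28 |   4 | bbababaaaabbabbbabbabaabaaab
  29 |  18 | bbabbabaabaaab
  30 |  14 | bbabbbabbabaabaaab
  31 |  17 | bbbabbabaabaaab

[10, 28, 11, 29, 25, 0, 12, 30, 8, 26, 23, 6, 1, 20, 3, 13, 16, 31, 9, 27, 24, 7, 22, 5, 19, 2, 15, 21, 4, 18, 14, 17]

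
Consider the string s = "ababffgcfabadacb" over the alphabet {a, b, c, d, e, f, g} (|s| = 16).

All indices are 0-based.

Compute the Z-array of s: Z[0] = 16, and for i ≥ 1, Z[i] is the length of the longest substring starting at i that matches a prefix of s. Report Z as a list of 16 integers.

[16, 0, 2, 0, 0, 0, 0, 0, 0, 3, 0, 1, 0, 1, 0, 0]

Z[0]=16
i=1: outside box; Z[1]=0
i=2: outside box; Z[2]=2 extend→box=[2,4)
i=3: min(r-i=1, Z[1]=0)=0; Z[3]=0
i=4: outside box; Z[4]=0
i=5: outside box; Z[5]=0
i=6: outside box; Z[6]=0
i=7: outside box; Z[7]=0
i=8: outside box; Z[8]=0
i=9: outside box; Z[9]=3 extend→box=[9,12)
i=10: min(r-i=2, Z[1]=0)=0; Z[10]=0
i=11: min(r-i=1, Z[2]=2)=1; Z[11]=1
i=12: outside box; Z[12]=0
i=13: outside box; Z[13]=1 extend→box=[13,14)
i=14: outside box; Z[14]=0
i=15: outside box; Z[15]=0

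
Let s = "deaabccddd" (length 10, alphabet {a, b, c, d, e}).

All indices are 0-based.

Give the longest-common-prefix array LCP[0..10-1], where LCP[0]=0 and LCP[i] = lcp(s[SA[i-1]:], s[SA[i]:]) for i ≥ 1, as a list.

[0, 1, 0, 0, 1, 0, 1, 2, 1, 0]

rank→(start, suffix):
  0 → (2, 'aabccddd')
  1 → (3, 'abccddd')
  2 → (4, 'bccddd')
  3 → (5, 'ccddd')
  4 → (6, 'cddd')
  5 → (9, 'd')
  6 → (8, 'dd')
  7 → (7, 'ddd')
  8 → (0, 'deaabccddd')
  9 → (1, 'eaabccddd')

SA = [2, 3, 4, 5, 6, 9, 8, 7, 0, 1]
i: (SA[i-1],SA[i]) lcp shared
  1: (2,3) 1 'a'
  2: (3,4) 0 ''
  3: (4,5) 0 ''
  4: (5,6) 1 'c'
  5: (6,9) 0 ''
  6: (9,8) 1 'd'
  7: (8,7) 2 'dd'
  8: (7,0) 1 'd'
  9: (0,1) 0 ''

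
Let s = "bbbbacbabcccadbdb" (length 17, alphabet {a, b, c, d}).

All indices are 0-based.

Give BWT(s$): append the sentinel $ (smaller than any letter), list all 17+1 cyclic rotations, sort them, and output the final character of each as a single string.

rank  rotation            last
    0  $bbbbacbabcccadbdb  b
    1  abcccadbdb$bbbbacb  b
    2  acbabcccadbdb$bbbb  b
    3  adbdb$bbbbacbabccc  c
    4  b$bbbbacbabcccadbd  d
    5  babcccadbdb$bbbbac  c
    6  bacbabcccadbdb$bbb  b
    7  bbacbabcccadbdb$bb  b
    8  bbbacbabcccadbdb$b  b
    9  bbbbacbabcccadbdb$  $
   10  bcccadbdb$bbbbacba  a
   11  bdb$bbbbacbabcccad  d
   12  cadbdb$bbbbacbabcc  c
   13  cbabcccadbdb$bbbba  a
   14  ccadbdb$bbbbacbabc  c
   15  cccadbdb$bbbbacbab  b
   16  db$bbbbacbabcccadb  b
   17  dbdb$bbbbacbabccca  a

bbbcdcbbb$adcacbba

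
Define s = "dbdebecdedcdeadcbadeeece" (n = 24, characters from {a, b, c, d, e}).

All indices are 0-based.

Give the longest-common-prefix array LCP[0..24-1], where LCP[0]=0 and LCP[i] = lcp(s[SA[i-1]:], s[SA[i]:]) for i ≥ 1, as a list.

[0, 2, 0, 1, 1, 0, 1, 3, 1, 0, 1, 2, 1, 2, 2, 2, 0, 1, 1, 1, 2, 1, 1, 2]

sorted suffixes:
  #0 SA[0]=13  'adcbadeeece'
  #1 SA[1]=17  'adeeece'
  #2 SA[2]=16  'badeeece'
  #3 SA[3]=1  'bdebecdedcdeadcbadeeece'
  #4 SA[4]=4  'becdedcdeadcbadeeece'
  #5 SA[5]=15  'cbadeeece'
  #6 SA[6]=10  'cdeadcbadeeece'
  #7 SA[7]=6  'cdedcdeadcbadeeece'
  #8 SA[8]=22  'ce'
  #9 SA[9]=0  'dbdebecdedcdeadcbadeeece'
  #10 SA[10]=14  'dcbadeeece'
  #11 SA[11]=9  'dcdeadcbadeeece'
  #12 SA[12]=11  'deadcbadeeece'
  #13 SA[13]=2  'debecdedcdeadcbadeeece'
  #14 SA[14]=7  'dedcdeadcbadeeece'
  #15 SA[15]=18  'deeece'
  #16 SA[16]=23  'e'
  #17 SA[17]=12  'eadcbadeeece'
  #18 SA[18]=3  'ebecdedcdeadcbadeeece'
  #19 SA[19]=5  'ecdedcdeadcbadeeece'
  #20 SA[20]=21  'ece'
  #21 SA[21]=8  'edcdeadcbadeeece'
  #22 SA[22]=20  'eece'
  #23 SA[23]=19  'eeece'

SA = [13, 17, 16, 1, 4, 15, 10, 6, 22, 0, 14, 9, 11, 2, 7, 18, 23, 12, 3, 5, 21, 8, 20, 19]
rank  pair      lcp
   1  s[13:],s[17:]  2  'ad'
   2  s[17:],s[16:]  0  ''
   3  s[16:],s[1:]  1  'b'
   4  s[1:],s[4:]  1  'b'
   5  s[4:],s[15:]  0  ''
   6  s[15:],s[10:]  1  'c'
   7  s[10:],s[6:]  3  'cde'
   8  s[6:],s[22:]  1  'c'
   9  s[22:],s[0:]  0  ''
  10  s[0:],s[14:]  1  'd'
  11  s[14:],s[9:]  2  'dc'
  12  s[9:],s[11:]  1  'd'
  13  s[11:],s[2:]  2  'de'
  14  s[2:],s[7:]  2  'de'
  15  s[7:],s[18:]  2  'de'
  16  s[18:],s[23:]  0  ''
  17  s[23:],s[12:]  1  'e'
  18  s[12:],s[3:]  1  'e'
  19  s[3:],s[5:]  1  'e'
  20  s[5:],s[21:]  2  'ec'
  21  s[21:],s[8:]  1  'e'
  22  s[8:],s[20:]  1  'e'
  23  s[20:],s[19:]  2  'ee'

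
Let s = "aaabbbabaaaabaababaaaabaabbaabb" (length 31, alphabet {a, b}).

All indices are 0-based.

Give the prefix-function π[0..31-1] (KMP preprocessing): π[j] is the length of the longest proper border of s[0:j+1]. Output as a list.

[0, 1, 2, 0, 0, 0, 1, 0, 1, 2, 3, 3, 4, 1, 2, 0, 1, 0, 1, 2, 3, 3, 4, 1, 2, 0, 0, 1, 2, 0, 0]

π[0] = 0
j=1 s[j]='a': π[1]=1 (border 'a')
j=2 s[j]='a': π[2]=2 (border 'aa')
j=3 s[j]='b': k: 2→1→0; π[3]=0 (border '')
j=4 s[j]='b': π[4]=0 (border '')
j=5 s[j]='b': π[5]=0 (border '')
j=6 s[j]='a': π[6]=1 (border 'a')
j=7 s[j]='b': k: 1→0; π[7]=0 (border '')
j=8 s[j]='a': π[8]=1 (border 'a')
j=9 s[j]='a': π[9]=2 (border 'aa')
j=10 s[j]='a': π[10]=3 (border 'aaa')
j=11 s[j]='a': k: 3→2; π[11]=3 (border 'aaa')
j=12 s[j]='b': π[12]=4 (border 'aaab')
j=13 s[j]='a': k: 4→0; π[13]=1 (border 'a')
j=14 s[j]='a': π[14]=2 (border 'aa')
j=15 s[j]='b': k: 2→1→0; π[15]=0 (border '')
j=16 s[j]='a': π[16]=1 (border 'a')
j=17 s[j]='b': k: 1→0; π[17]=0 (border '')
j=18 s[j]='a': π[18]=1 (border 'a')
j=19 s[j]='a': π[19]=2 (border 'aa')
j=20 s[j]='a': π[20]=3 (border 'aaa')
j=21 s[j]='a': k: 3→2; π[21]=3 (border 'aaa')
j=22 s[j]='b': π[22]=4 (border 'aaab')
j=23 s[j]='a': k: 4→0; π[23]=1 (border 'a')
j=24 s[j]='a': π[24]=2 (border 'aa')
j=25 s[j]='b': k: 2→1→0; π[25]=0 (border '')
j=26 s[j]='b': π[26]=0 (border '')
j=27 s[j]='a': π[27]=1 (border 'a')
j=28 s[j]='a': π[28]=2 (border 'aa')
j=29 s[j]='b': k: 2→1→0; π[29]=0 (border '')
j=30 s[j]='b': π[30]=0 (border '')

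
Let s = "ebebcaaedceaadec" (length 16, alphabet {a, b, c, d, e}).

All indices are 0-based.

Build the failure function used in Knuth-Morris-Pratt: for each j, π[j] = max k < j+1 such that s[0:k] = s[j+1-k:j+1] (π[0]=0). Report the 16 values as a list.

[0, 0, 1, 2, 0, 0, 0, 1, 0, 0, 1, 0, 0, 0, 1, 0]

π[0] = 0
j=1 s[j]='b': π[1]=0 (border '')
j=2 s[j]='e': π[2]=1 (border 'e')
j=3 s[j]='b': π[3]=2 (border 'eb')
j=4 s[j]='c': k: 2→0; π[4]=0 (border '')
j=5 s[j]='a': π[5]=0 (border '')
j=6 s[j]='a': π[6]=0 (border '')
j=7 s[j]='e': π[7]=1 (border 'e')
j=8 s[j]='d': k: 1→0; π[8]=0 (border '')
j=9 s[j]='c': π[9]=0 (border '')
j=10 s[j]='e': π[10]=1 (border 'e')
j=11 s[j]='a': k: 1→0; π[11]=0 (border '')
j=12 s[j]='a': π[12]=0 (border '')
j=13 s[j]='d': π[13]=0 (border '')
j=14 s[j]='e': π[14]=1 (border 'e')
j=15 s[j]='c': k: 1→0; π[15]=0 (border '')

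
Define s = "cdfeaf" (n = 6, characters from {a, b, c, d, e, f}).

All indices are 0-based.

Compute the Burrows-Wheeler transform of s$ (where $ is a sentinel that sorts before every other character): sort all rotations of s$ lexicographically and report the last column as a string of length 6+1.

rank  rotation last
    0  $cdfeaf  f
    1  af$cdfe  e
    2  cdfeaf$  $
    3  dfeaf$c  c
    4  eaf$cdf  f
    5  f$cdfea  a
    6  feaf$cd  d

fe$cfad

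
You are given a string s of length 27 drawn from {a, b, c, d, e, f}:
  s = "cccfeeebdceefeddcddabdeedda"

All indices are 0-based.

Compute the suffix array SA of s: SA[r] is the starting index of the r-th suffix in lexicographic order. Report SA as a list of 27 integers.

rank | idx | suffix
   0 |  26 | a
   1 |  19 | abdeedda
   2 |   7 | bdceefeddcddabdeedda
   3 |  20 | bdeedda
   4 |   0 | cccfeeebdceefeddcddabdeedda
   5 |   1 | ccfeeebdceefeddcddabdeedda
   6 |  16 | cddabdeedda
   7 |   9 | ceefeddcddabdeedda
   8 |   2 | cfeeebdceefeddcddabdeedda
   9 |  25 | da
  10 |  18 | dabdeedda
  11 |  15 | dcddabdeedda
  12 |   8 | dceefeddcddabdeedda
  13 |  24 | dda
  14 |  17 | ddabdeedda
  15 |  14 | ddcddabdeedda
  16 |  21 | deedda
  17 |   6 | ebdceefeddcddabdeedda
  18 |  23 | edda
  19 |  13 | eddcddabdeedda
  20 |   5 | eebdceefeddcddabdeedda
  21 |  22 | eedda
  22 |   4 | eeebdceefeddcddabdeedda
  23 |  10 | eefeddcddabdeedda
  24 |  11 | efeddcddabdeedda
  25 |  12 | feddcddabdeedda
  26 |   3 | feeebdceefeddcddabdeedda

[26, 19, 7, 20, 0, 1, 16, 9, 2, 25, 18, 15, 8, 24, 17, 14, 21, 6, 23, 13, 5, 22, 4, 10, 11, 12, 3]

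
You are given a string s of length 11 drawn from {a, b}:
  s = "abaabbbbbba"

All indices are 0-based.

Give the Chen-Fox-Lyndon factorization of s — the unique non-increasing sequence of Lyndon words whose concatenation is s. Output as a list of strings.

["ab", "aabbbbbb", "a"]

emit factor 1: 'ab' (i=0, period=2)
emit factor 2: 'aabbbbbb' (i=2, period=8)
emit factor 3: 'a' (i=10, period=1)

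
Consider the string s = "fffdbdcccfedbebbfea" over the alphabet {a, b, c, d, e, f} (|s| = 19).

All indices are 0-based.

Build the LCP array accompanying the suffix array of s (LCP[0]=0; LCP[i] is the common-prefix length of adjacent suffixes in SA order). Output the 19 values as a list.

[0, 0, 1, 1, 1, 0, 2, 1, 0, 2, 1, 0, 1, 1, 0, 1, 2, 1, 2]

rank | idx | suffix
   0 |  18 | a
   1 |  14 | bbfea
   2 |   4 | bdcccfedbebbfea
   3 |  12 | bebbfea
   4 |  15 | bfea
   5 |   6 | cccfedbebbfea
   6 |   7 | ccfedbebbfea
   7 |   8 | cfedbebbfea
   8 |   3 | dbdcccfedbebbfea
   9 |  11 | dbebbfea
  10 |   5 | dcccfedbebbfea
  11 |  17 | ea
  12 |  13 | ebbfea
  13 |  10 | edbebbfea
  14 |   2 | fdbdcccfedbebbfea
  15 |  16 | fea
  16 |   9 | fedbebbfea
  17 |   1 | ffdbdcccfedbebbfea
  18 |   0 | fffdbdcccfedbebbfea

SA = [18, 14, 4, 12, 15, 6, 7, 8, 3, 11, 5, 17, 13, 10, 2, 16, 9, 1, 0]
i: (SA[i-1],SA[i]) lcp shared
  1: (18,14) 0 ''
  2: (14,4) 1 'b'
  3: (4,12) 1 'b'
  4: (12,15) 1 'b'
  5: (15,6) 0 ''
  6: (6,7) 2 'cc'
  7: (7,8) 1 'c'
  8: (8,3) 0 ''
  9: (3,11) 2 'db'
  10: (11,5) 1 'd'
  11: (5,17) 0 ''
  12: (17,13) 1 'e'
  13: (13,10) 1 'e'
  14: (10,2) 0 ''
  15: (2,16) 1 'f'
  16: (16,9) 2 'fe'
  17: (9,1) 1 'f'
  18: (1,0) 2 'ff'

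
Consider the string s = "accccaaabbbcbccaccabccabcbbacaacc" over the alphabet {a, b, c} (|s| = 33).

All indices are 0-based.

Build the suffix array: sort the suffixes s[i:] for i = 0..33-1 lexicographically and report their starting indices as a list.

[5, 6, 29, 7, 22, 18, 27, 30, 15, 0, 26, 25, 8, 9, 23, 10, 19, 12, 32, 4, 28, 21, 17, 14, 24, 11, 31, 3, 20, 16, 13, 2, 1]

sorted suffixes:
  #0 SA[0]=5  'aaabbbcbccaccabccabcbbacaacc'
  #1 SA[1]=6  'aabbbcbccaccabccabcbbacaacc'
  #2 SA[2]=29  'aacc'
  #3 SA[3]=7  'abbbcbccaccabccabcbbacaacc'
  #4 SA[4]=22  'abcbbacaacc'
  #5 SA[5]=18  'abccabcbbacaacc'
  #6 SA[6]=27  'acaacc'
  #7 SA[7]=30  'acc'
  #8 SA[8]=15  'accabccabcbbacaacc'
  #9 SA[9]=0  'accccaaabbbcbccaccabccabcbbacaacc'
  #10 SA[10]=26  'bacaacc'
  #11 SA[11]=25  'bbacaacc'
  #12 SA[12]=8  'bbbcbccaccabccabcbbacaacc'
  #13 SA[13]=9  'bbcbccaccabccabcbbacaacc'
  #14 SA[14]=23  'bcbbacaacc'
  #15 SA[15]=10  'bcbccaccabccabcbbacaacc'
  #16 SA[16]=19  'bccabcbbacaacc'
  #17 SA[17]=12  'bccaccabccabcbbacaacc'
  #18 SA[18]=32  'c'
  #19 SA[19]=4  'caaabbbcbccaccabccabcbbacaacc'
  #20 SA[20]=28  'caacc'
  #21 SA[21]=21  'cabcbbacaacc'
  #22 SA[22]=17  'cabccabcbbacaacc'
  #23 SA[23]=14  'caccabccabcbbacaacc'
  #24 SA[24]=24  'cbbacaacc'
  #25 SA[25]=11  'cbccaccabccabcbbacaacc'
  #26 SA[26]=31  'cc'
  #27 SA[27]=3  'ccaaabbbcbccaccabccabcbbacaacc'
  #28 SA[28]=20  'ccabcbbacaacc'
  #29 SA[29]=16  'ccabccabcbbacaacc'
  #30 SA[30]=13  'ccaccabccabcbbacaacc'
  #31 SA[31]=2  'cccaaabbbcbccaccabccabcbbacaacc'
  #32 SA[32]=1  'ccccaaabbbcbccaccabccabcbbacaacc'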